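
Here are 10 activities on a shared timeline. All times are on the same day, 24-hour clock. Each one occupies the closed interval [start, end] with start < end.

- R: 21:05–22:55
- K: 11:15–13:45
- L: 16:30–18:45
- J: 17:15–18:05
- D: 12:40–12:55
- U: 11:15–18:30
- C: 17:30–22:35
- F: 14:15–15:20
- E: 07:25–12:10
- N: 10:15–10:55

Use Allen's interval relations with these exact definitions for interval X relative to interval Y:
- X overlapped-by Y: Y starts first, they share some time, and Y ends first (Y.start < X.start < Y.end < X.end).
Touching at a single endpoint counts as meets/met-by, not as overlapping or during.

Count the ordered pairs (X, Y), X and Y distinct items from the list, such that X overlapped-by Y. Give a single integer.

7

Checking all 90 ordered pairs for relation 'overlapped-by'; matching pairs in alphabetical order:
(C, J): C overlapped-by J ✓
(C, L): C overlapped-by L ✓
(C, U): C overlapped-by U ✓
(K, E): K overlapped-by E ✓
(L, U): L overlapped-by U ✓
(R, C): R overlapped-by C ✓
(U, E): U overlapped-by E ✓
Count: 7.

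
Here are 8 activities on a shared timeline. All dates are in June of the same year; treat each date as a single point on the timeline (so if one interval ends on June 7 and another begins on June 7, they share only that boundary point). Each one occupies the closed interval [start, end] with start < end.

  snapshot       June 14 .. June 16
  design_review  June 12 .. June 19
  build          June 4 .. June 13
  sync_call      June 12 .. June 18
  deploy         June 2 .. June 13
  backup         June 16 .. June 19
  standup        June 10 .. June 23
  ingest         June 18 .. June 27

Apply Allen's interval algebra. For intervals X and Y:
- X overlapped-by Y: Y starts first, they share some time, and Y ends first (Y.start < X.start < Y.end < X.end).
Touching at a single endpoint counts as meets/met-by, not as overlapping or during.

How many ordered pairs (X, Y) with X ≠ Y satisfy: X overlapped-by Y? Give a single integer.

Checking all 56 ordered pairs for relation 'overlapped-by'; matching pairs in alphabetical order:
(backup, sync_call): backup overlapped-by sync_call ✓
(design_review, build): design_review overlapped-by build ✓
(design_review, deploy): design_review overlapped-by deploy ✓
(ingest, backup): ingest overlapped-by backup ✓
(ingest, design_review): ingest overlapped-by design_review ✓
(ingest, standup): ingest overlapped-by standup ✓
(standup, build): standup overlapped-by build ✓
(standup, deploy): standup overlapped-by deploy ✓
(sync_call, build): sync_call overlapped-by build ✓
(sync_call, deploy): sync_call overlapped-by deploy ✓
Count: 10.

10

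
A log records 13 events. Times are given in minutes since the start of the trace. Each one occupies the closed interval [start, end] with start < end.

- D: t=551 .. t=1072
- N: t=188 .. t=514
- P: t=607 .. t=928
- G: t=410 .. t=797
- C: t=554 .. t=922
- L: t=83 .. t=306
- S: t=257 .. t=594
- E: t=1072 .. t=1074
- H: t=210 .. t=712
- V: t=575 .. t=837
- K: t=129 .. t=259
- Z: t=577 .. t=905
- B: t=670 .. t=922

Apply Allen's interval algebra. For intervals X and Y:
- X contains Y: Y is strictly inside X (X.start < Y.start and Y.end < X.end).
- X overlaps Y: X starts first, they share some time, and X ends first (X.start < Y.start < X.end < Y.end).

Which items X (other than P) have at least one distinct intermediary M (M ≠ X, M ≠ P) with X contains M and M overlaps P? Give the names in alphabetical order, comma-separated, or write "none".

C, D

Target P = [t=607, t=928].
Intermediaries M with M overlaps P: C, G, H, V, Z.
Via C — items with X contains C: D.
Via G — items with X contains G: none.
Via H — items with X contains H: none.
Via V — items with X contains V: C, D.
Via Z — items with X contains Z: C, D.
Union: C, D.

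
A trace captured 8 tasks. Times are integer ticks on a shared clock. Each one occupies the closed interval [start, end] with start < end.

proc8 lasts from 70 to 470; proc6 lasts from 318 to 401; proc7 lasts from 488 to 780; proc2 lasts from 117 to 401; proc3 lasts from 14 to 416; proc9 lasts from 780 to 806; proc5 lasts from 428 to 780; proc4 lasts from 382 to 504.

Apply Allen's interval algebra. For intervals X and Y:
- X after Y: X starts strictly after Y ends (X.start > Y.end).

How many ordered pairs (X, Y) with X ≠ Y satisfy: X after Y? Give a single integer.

Checking all 56 ordered pairs for relation 'after'; matching pairs in alphabetical order:
(proc5, proc2): proc5 after proc2 ✓
(proc5, proc3): proc5 after proc3 ✓
(proc5, proc6): proc5 after proc6 ✓
(proc7, proc2): proc7 after proc2 ✓
(proc7, proc3): proc7 after proc3 ✓
(proc7, proc6): proc7 after proc6 ✓
(proc7, proc8): proc7 after proc8 ✓
(proc9, proc2): proc9 after proc2 ✓
(proc9, proc3): proc9 after proc3 ✓
(proc9, proc4): proc9 after proc4 ✓
(proc9, proc6): proc9 after proc6 ✓
(proc9, proc8): proc9 after proc8 ✓
Count: 12.

12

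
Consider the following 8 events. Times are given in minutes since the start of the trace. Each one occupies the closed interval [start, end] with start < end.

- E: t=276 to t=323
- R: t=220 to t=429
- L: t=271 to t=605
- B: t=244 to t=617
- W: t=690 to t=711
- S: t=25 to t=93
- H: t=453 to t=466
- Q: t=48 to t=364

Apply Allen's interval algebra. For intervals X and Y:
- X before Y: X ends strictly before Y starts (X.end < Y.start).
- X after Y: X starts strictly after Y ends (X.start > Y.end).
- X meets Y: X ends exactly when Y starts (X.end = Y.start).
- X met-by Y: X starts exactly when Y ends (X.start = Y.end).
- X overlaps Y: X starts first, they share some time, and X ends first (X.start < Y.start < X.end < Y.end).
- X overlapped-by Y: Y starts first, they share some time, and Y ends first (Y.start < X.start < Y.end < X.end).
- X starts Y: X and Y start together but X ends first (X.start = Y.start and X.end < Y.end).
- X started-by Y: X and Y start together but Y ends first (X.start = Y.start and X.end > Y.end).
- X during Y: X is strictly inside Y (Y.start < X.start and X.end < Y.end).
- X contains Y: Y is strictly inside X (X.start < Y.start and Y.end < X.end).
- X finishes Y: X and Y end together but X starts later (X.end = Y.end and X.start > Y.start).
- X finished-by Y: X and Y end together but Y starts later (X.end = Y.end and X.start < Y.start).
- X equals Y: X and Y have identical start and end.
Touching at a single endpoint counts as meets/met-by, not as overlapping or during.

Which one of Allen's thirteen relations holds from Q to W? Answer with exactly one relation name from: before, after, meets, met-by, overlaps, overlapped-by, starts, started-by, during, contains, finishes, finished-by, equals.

before

Q = [t=48, t=364]; W = [t=690, t=711].
Compare endpoints: Q.start < W.start, Q.start < W.end, Q.end < W.start, Q.end < W.end.
That pattern is 'before'.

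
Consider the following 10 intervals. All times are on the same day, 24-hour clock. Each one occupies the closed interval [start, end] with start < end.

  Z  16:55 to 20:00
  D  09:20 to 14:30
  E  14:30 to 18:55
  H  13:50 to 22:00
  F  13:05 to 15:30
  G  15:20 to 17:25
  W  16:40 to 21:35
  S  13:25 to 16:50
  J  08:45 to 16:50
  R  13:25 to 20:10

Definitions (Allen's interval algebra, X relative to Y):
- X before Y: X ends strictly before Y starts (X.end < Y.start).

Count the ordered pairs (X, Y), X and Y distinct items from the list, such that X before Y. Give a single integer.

7

Checking all 90 ordered pairs for relation 'before'; matching pairs in alphabetical order:
(D, G): D before G ✓
(D, W): D before W ✓
(D, Z): D before Z ✓
(F, W): F before W ✓
(F, Z): F before Z ✓
(J, Z): J before Z ✓
(S, Z): S before Z ✓
Count: 7.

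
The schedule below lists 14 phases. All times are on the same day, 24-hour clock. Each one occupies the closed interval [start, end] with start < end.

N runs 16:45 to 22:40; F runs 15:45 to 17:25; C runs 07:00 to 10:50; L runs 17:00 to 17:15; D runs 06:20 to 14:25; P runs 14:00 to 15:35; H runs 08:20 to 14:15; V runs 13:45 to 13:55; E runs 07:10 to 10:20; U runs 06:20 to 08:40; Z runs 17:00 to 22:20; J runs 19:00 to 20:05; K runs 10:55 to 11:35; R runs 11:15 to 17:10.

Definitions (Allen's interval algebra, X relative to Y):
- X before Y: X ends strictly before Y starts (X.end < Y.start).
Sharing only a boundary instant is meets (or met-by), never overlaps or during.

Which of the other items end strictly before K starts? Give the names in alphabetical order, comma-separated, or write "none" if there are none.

C, E, U

Target K = [10:55, 11:35].
C [07:00, 10:50] → before → yes.
D [06:20, 14:25] → contains → no.
E [07:10, 10:20] → before → yes.
F [15:45, 17:25] → after → no.
H [08:20, 14:15] → contains → no.
J [19:00, 20:05] → after → no.
L [17:00, 17:15] → after → no.
N [16:45, 22:40] → after → no.
P [14:00, 15:35] → after → no.
R [11:15, 17:10] → overlapped-by → no.
U [06:20, 08:40] → before → yes.
V [13:45, 13:55] → after → no.
Z [17:00, 22:20] → after → no.
Result: C, E, U.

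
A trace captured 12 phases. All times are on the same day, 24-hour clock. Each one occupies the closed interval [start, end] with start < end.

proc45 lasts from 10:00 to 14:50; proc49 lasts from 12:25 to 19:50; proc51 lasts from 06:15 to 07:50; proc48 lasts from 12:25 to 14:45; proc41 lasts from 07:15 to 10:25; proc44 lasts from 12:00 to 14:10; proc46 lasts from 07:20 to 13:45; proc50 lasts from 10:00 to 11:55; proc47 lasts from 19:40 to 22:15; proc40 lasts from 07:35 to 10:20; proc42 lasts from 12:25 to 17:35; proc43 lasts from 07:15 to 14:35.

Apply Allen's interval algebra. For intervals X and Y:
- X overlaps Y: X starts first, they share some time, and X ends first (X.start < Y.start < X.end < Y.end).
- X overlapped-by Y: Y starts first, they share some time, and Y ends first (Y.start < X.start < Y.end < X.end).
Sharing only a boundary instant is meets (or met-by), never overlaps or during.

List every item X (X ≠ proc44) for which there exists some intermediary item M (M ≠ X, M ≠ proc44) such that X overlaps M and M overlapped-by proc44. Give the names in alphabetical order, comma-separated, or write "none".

Target proc44 = [12:00, 14:10].
Intermediaries M with M overlapped-by proc44: proc42, proc48, proc49.
Via proc42 — items with X overlaps proc42: proc43, proc45, proc46.
Via proc48 — items with X overlaps proc48: proc43, proc46.
Via proc49 — items with X overlaps proc49: proc43, proc45, proc46.
Union: proc43, proc45, proc46.

proc43, proc45, proc46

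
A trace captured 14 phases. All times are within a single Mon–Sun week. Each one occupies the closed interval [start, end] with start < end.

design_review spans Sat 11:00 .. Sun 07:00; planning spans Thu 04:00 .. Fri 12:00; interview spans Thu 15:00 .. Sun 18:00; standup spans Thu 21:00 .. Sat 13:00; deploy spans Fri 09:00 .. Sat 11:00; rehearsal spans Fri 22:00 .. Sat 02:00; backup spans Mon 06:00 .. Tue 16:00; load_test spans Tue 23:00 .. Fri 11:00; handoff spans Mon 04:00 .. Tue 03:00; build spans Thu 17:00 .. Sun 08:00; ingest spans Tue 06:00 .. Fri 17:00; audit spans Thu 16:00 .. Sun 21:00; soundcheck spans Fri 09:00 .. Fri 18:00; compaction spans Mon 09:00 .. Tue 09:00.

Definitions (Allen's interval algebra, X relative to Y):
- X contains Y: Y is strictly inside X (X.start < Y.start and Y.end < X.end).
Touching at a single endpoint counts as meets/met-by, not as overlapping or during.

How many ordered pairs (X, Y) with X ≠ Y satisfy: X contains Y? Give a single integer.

24

Checking all 182 ordered pairs for relation 'contains'; matching pairs in alphabetical order:
(audit, build): audit contains build ✓
(audit, deploy): audit contains deploy ✓
(audit, design_review): audit contains design_review ✓
(audit, rehearsal): audit contains rehearsal ✓
(audit, soundcheck): audit contains soundcheck ✓
(audit, standup): audit contains standup ✓
(backup, compaction): backup contains compaction ✓
(build, deploy): build contains deploy ✓
(build, design_review): build contains design_review ✓
(build, rehearsal): build contains rehearsal ✓
(build, soundcheck): build contains soundcheck ✓
(build, standup): build contains standup ✓
(deploy, rehearsal): deploy contains rehearsal ✓
(ingest, load_test): ingest contains load_test ✓
(ingest, planning): ingest contains planning ✓
(interview, build): interview contains build ✓
(interview, deploy): interview contains deploy ✓
(interview, design_review): interview contains design_review ✓
(interview, rehearsal): interview contains rehearsal ✓
(interview, soundcheck): interview contains soundcheck ✓
(interview, standup): interview contains standup ✓
(standup, deploy): standup contains deploy ✓
(standup, rehearsal): standup contains rehearsal ✓
(standup, soundcheck): standup contains soundcheck ✓
Count: 24.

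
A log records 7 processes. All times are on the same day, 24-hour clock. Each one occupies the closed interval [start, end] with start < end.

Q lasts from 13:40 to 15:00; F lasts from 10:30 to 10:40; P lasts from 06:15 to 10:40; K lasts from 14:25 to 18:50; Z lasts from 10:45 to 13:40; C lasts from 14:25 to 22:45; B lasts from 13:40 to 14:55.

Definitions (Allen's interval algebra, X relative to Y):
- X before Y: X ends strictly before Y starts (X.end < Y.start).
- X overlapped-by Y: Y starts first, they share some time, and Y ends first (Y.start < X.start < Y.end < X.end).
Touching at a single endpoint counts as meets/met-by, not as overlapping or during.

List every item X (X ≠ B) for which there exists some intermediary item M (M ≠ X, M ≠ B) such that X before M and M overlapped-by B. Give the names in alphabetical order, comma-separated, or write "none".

Target B = [13:40, 14:55].
Intermediaries M with M overlapped-by B: C, K.
Via C — items with X before C: F, P, Z.
Via K — items with X before K: F, P, Z.
Union: F, P, Z.

F, P, Z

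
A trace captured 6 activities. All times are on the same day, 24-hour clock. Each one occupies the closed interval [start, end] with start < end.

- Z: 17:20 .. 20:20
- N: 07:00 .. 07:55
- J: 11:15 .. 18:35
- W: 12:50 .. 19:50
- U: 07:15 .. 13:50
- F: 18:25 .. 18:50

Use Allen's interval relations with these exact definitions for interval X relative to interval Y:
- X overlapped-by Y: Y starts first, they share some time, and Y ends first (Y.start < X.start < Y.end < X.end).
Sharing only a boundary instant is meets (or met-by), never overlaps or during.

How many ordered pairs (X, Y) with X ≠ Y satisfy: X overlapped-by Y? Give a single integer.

7

Checking all 30 ordered pairs for relation 'overlapped-by'; matching pairs in alphabetical order:
(F, J): F overlapped-by J ✓
(J, U): J overlapped-by U ✓
(U, N): U overlapped-by N ✓
(W, J): W overlapped-by J ✓
(W, U): W overlapped-by U ✓
(Z, J): Z overlapped-by J ✓
(Z, W): Z overlapped-by W ✓
Count: 7.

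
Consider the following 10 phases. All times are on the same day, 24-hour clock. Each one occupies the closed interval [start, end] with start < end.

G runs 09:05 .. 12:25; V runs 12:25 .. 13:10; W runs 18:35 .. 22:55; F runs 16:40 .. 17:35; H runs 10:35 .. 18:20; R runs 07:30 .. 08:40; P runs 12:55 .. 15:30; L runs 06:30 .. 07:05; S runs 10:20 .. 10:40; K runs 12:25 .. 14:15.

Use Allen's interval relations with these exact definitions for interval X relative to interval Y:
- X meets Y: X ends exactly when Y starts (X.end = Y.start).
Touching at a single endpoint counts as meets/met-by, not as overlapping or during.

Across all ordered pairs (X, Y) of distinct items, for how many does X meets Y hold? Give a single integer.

2

Checking all 90 ordered pairs for relation 'meets'; matching pairs in alphabetical order:
(G, K): G meets K ✓
(G, V): G meets V ✓
Count: 2.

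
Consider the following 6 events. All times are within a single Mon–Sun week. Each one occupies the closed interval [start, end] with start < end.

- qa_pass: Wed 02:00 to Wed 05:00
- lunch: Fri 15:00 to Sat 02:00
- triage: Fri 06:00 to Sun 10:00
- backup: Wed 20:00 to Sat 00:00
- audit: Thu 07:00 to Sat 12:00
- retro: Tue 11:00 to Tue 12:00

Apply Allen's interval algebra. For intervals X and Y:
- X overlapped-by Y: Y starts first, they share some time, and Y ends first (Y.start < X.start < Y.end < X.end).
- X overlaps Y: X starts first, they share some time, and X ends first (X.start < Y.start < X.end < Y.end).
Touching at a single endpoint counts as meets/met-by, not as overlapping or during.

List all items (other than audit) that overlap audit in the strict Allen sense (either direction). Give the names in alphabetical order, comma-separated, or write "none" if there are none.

Target audit = [Thu 07:00, Sat 12:00].
backup [Wed 20:00, Sat 00:00] → overlaps → yes.
lunch [Fri 15:00, Sat 02:00] → during → no.
qa_pass [Wed 02:00, Wed 05:00] → before → no.
retro [Tue 11:00, Tue 12:00] → before → no.
triage [Fri 06:00, Sun 10:00] → overlapped-by → yes.
Result: backup, triage.

backup, triage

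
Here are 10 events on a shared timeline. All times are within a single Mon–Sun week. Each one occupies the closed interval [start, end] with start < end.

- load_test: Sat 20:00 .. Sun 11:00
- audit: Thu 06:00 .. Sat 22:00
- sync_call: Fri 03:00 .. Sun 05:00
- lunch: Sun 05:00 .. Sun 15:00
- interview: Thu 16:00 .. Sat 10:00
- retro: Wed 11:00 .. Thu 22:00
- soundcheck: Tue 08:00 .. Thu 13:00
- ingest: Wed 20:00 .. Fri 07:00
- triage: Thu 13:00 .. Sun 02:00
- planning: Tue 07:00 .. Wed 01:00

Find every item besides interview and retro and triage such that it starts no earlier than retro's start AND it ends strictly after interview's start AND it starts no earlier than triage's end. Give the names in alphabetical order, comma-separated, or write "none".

Conditions: its start is no earlier than retro's start (X.start >= Wed 11:00) AND its end is strictly after interview's start (X.end > Thu 16:00) AND its start is no earlier than triage's end (X.start >= Sun 02:00).
audit: start Thu 06:00 >= Wed 11:00? ✓; end Sat 22:00 > Thu 16:00? ✓; start Thu 06:00 >= Sun 02:00? ✗ → no.
ingest: start Wed 20:00 >= Wed 11:00? ✓; end Fri 07:00 > Thu 16:00? ✓; start Wed 20:00 >= Sun 02:00? ✗ → no.
load_test: start Sat 20:00 >= Wed 11:00? ✓; end Sun 11:00 > Thu 16:00? ✓; start Sat 20:00 >= Sun 02:00? ✗ → no.
lunch: start Sun 05:00 >= Wed 11:00? ✓; end Sun 15:00 > Thu 16:00? ✓; start Sun 05:00 >= Sun 02:00? ✓ → yes.
planning: start Tue 07:00 >= Wed 11:00? ✗; end Wed 01:00 > Thu 16:00? ✗; start Tue 07:00 >= Sun 02:00? ✗ → no.
soundcheck: start Tue 08:00 >= Wed 11:00? ✗; end Thu 13:00 > Thu 16:00? ✗; start Tue 08:00 >= Sun 02:00? ✗ → no.
sync_call: start Fri 03:00 >= Wed 11:00? ✓; end Sun 05:00 > Thu 16:00? ✓; start Fri 03:00 >= Sun 02:00? ✗ → no.
Result: lunch.

lunch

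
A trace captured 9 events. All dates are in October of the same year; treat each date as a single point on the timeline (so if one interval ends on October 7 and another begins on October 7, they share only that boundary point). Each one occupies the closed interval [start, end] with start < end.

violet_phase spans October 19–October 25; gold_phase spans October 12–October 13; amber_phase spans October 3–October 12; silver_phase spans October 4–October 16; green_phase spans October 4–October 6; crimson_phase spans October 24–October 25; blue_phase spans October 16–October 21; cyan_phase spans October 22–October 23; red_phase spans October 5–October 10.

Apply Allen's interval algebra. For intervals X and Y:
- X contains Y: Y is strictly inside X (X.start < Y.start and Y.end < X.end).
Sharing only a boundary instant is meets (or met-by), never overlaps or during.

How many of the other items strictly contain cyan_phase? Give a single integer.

Target cyan_phase = [October 22, October 23].
amber_phase [October 3, October 12] → before → no.
blue_phase [October 16, October 21] → before → no.
crimson_phase [October 24, October 25] → after → no.
gold_phase [October 12, October 13] → before → no.
green_phase [October 4, October 6] → before → no.
red_phase [October 5, October 10] → before → no.
silver_phase [October 4, October 16] → before → no.
violet_phase [October 19, October 25] → contains → counts.
Total: 1.

1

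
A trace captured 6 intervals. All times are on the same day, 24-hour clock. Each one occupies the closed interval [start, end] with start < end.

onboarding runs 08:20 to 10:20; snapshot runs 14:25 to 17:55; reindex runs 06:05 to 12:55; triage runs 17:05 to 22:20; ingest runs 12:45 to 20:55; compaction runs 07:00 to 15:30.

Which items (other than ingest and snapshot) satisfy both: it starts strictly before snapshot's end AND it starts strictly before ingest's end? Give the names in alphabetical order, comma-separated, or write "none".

compaction, onboarding, reindex, triage

Conditions: its start is strictly before snapshot's end (X.start < 17:55) AND its start is strictly before ingest's end (X.start < 20:55).
compaction: start 07:00 < 17:55? ✓; start 07:00 < 20:55? ✓ → yes.
onboarding: start 08:20 < 17:55? ✓; start 08:20 < 20:55? ✓ → yes.
reindex: start 06:05 < 17:55? ✓; start 06:05 < 20:55? ✓ → yes.
triage: start 17:05 < 17:55? ✓; start 17:05 < 20:55? ✓ → yes.
Result: compaction, onboarding, reindex, triage.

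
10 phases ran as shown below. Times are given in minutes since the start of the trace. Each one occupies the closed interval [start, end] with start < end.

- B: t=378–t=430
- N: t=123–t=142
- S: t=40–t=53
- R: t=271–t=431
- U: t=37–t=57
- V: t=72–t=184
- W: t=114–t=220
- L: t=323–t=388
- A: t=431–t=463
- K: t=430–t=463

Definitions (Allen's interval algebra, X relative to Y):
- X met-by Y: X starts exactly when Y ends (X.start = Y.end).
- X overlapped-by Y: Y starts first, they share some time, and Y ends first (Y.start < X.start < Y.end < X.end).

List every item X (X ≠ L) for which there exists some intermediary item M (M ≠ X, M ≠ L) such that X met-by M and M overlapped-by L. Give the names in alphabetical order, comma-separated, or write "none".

Target L = [t=323, t=388].
Intermediaries M with M overlapped-by L: B.
Via B — items with X met-by B: K.
Union: K.

K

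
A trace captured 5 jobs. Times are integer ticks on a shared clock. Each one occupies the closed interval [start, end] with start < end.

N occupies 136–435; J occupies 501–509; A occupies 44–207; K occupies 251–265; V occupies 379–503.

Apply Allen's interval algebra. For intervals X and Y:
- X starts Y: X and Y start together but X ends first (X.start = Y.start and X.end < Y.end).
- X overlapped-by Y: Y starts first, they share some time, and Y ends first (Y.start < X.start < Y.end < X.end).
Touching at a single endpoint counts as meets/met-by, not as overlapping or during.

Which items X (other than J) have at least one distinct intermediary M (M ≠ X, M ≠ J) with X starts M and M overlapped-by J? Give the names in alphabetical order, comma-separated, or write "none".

none

Target J = [501, 509].
Intermediaries M with M overlapped-by J: none.
Union: none.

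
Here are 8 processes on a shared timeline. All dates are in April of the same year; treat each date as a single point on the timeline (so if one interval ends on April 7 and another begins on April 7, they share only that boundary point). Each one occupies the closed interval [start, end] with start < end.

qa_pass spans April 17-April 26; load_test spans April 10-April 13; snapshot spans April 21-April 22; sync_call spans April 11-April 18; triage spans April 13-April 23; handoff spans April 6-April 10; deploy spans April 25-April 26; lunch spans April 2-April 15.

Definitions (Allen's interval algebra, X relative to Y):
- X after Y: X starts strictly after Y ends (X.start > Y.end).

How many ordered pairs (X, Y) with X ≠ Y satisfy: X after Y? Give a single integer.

Checking all 56 ordered pairs for relation 'after'; matching pairs in alphabetical order:
(deploy, handoff): deploy after handoff ✓
(deploy, load_test): deploy after load_test ✓
(deploy, lunch): deploy after lunch ✓
(deploy, snapshot): deploy after snapshot ✓
(deploy, sync_call): deploy after sync_call ✓
(deploy, triage): deploy after triage ✓
(qa_pass, handoff): qa_pass after handoff ✓
(qa_pass, load_test): qa_pass after load_test ✓
(qa_pass, lunch): qa_pass after lunch ✓
(snapshot, handoff): snapshot after handoff ✓
(snapshot, load_test): snapshot after load_test ✓
(snapshot, lunch): snapshot after lunch ✓
(snapshot, sync_call): snapshot after sync_call ✓
(sync_call, handoff): sync_call after handoff ✓
(triage, handoff): triage after handoff ✓
Count: 15.

15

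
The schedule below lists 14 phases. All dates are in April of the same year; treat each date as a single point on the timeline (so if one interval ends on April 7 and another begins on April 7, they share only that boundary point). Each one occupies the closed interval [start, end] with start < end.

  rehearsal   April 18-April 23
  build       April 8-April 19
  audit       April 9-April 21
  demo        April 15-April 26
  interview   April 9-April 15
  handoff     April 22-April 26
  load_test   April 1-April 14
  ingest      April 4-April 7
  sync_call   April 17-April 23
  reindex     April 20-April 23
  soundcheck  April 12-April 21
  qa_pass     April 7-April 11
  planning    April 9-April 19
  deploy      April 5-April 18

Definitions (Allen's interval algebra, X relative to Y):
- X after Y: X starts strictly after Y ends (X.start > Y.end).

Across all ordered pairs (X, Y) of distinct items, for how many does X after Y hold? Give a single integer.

Checking all 182 ordered pairs for relation 'after'; matching pairs in alphabetical order:
(audit, ingest): audit after ingest ✓
(build, ingest): build after ingest ✓
(demo, ingest): demo after ingest ✓
(demo, load_test): demo after load_test ✓
(demo, qa_pass): demo after qa_pass ✓
(handoff, audit): handoff after audit ✓
(handoff, build): handoff after build ✓
(handoff, deploy): handoff after deploy ✓
(handoff, ingest): handoff after ingest ✓
(handoff, interview): handoff after interview ✓
(handoff, load_test): handoff after load_test ✓
(handoff, planning): handoff after planning ✓
(handoff, qa_pass): handoff after qa_pass ✓
(handoff, soundcheck): handoff after soundcheck ✓
(interview, ingest): interview after ingest ✓
(planning, ingest): planning after ingest ✓
(rehearsal, ingest): rehearsal after ingest ✓
(rehearsal, interview): rehearsal after interview ✓
(rehearsal, load_test): rehearsal after load_test ✓
(rehearsal, qa_pass): rehearsal after qa_pass ✓
(reindex, build): reindex after build ✓
(reindex, deploy): reindex after deploy ✓
(reindex, ingest): reindex after ingest ✓
(reindex, interview): reindex after interview ✓
... plus 9 further pairs not listed.
Count: 33.

33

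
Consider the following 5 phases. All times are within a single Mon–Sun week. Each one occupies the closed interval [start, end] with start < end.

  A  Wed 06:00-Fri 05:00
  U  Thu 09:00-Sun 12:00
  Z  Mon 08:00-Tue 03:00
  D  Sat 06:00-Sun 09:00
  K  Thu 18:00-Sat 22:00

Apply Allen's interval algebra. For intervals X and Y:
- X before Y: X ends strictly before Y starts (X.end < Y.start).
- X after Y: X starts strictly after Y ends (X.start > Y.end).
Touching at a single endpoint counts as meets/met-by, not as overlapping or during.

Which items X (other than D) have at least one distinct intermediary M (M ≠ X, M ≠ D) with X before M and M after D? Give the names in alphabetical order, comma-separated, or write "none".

Target D = [Sat 06:00, Sun 09:00].
Intermediaries M with M after D: none.
Union: none.

none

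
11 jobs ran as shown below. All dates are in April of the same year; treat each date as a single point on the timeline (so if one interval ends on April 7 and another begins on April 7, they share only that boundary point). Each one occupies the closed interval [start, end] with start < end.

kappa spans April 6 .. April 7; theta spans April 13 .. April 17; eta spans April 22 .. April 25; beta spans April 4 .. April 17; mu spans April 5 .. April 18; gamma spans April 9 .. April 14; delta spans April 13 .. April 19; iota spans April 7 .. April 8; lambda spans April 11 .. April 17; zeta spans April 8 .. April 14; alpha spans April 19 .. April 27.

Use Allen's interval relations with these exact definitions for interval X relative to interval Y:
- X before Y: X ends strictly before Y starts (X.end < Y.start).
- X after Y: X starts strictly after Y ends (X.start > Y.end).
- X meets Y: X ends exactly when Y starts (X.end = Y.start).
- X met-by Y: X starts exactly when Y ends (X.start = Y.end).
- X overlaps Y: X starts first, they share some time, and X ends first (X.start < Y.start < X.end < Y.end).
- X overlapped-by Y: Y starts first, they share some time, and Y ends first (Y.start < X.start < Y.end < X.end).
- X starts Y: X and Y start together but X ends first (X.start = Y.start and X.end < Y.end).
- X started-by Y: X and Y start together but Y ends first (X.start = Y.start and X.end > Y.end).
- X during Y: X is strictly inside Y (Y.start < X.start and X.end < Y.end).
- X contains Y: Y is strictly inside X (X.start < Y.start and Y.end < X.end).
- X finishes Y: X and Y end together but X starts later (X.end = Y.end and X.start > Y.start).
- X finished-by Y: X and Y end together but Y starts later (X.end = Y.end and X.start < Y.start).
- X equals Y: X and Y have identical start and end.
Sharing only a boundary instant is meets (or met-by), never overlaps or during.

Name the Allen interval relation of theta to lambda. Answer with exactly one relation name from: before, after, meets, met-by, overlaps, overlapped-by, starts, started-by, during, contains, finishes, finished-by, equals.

finishes

theta = [April 13, April 17]; lambda = [April 11, April 17].
Compare endpoints: theta.start > lambda.start, theta.start < lambda.end, theta.end > lambda.start, theta.end = lambda.end.
That pattern is 'finishes'.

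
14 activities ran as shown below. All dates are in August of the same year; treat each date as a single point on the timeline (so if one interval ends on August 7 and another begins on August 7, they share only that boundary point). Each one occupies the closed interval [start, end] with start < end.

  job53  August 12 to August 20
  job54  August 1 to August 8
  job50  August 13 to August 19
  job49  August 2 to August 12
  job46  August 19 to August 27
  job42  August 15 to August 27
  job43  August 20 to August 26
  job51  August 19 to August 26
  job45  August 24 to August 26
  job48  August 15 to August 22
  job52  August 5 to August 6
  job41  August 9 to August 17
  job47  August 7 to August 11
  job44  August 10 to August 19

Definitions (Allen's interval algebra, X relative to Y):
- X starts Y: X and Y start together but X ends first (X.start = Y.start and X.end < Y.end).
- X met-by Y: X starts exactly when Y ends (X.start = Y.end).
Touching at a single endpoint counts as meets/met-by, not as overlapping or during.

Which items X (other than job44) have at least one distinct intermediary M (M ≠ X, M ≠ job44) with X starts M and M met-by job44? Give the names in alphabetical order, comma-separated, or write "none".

job51

Target job44 = [August 10, August 19].
Intermediaries M with M met-by job44: job46, job51.
Via job46 — items with X starts job46: job51.
Via job51 — items with X starts job51: none.
Union: job51.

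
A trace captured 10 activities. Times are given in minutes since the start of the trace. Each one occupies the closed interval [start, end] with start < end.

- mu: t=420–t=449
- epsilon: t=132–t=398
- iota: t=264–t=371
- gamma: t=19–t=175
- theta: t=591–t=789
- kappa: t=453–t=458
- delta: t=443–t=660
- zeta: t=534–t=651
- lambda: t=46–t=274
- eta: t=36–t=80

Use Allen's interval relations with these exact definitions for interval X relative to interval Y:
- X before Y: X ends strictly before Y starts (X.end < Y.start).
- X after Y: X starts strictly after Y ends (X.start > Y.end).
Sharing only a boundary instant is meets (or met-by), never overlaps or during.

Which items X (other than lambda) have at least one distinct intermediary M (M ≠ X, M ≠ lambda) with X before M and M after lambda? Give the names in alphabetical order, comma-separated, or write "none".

Target lambda = [t=46, t=274].
Intermediaries M with M after lambda: delta, kappa, mu, theta, zeta.
Via delta — items with X before delta: epsilon, eta, gamma, iota.
Via kappa — items with X before kappa: epsilon, eta, gamma, iota, mu.
Via mu — items with X before mu: epsilon, eta, gamma, iota.
Via theta — items with X before theta: epsilon, eta, gamma, iota, kappa, mu.
Via zeta — items with X before zeta: epsilon, eta, gamma, iota, kappa, mu.
Union: epsilon, eta, gamma, iota, kappa, mu.

epsilon, eta, gamma, iota, kappa, mu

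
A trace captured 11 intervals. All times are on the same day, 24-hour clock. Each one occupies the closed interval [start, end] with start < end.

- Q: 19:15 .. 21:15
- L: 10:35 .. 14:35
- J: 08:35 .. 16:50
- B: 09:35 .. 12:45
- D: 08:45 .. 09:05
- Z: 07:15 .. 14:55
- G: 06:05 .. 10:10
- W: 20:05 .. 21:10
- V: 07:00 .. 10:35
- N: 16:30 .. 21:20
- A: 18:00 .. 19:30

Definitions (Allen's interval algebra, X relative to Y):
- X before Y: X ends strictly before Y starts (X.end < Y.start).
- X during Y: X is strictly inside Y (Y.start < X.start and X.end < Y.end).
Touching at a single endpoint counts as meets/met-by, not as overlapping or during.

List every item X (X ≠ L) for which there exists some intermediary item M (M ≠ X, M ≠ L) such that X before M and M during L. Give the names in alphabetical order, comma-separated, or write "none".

none

Target L = [10:35, 14:35].
Intermediaries M with M during L: none.
Union: none.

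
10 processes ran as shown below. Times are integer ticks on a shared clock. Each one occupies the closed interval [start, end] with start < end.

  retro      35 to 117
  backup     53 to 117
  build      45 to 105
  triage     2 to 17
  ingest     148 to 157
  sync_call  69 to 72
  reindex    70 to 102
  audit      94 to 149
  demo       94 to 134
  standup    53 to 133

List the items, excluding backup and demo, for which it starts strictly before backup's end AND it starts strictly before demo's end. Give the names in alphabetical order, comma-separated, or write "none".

Conditions: its start is strictly before backup's end (X.start < 117) AND its start is strictly before demo's end (X.start < 134).
audit: start 94 < 117? ✓; start 94 < 134? ✓ → yes.
build: start 45 < 117? ✓; start 45 < 134? ✓ → yes.
ingest: start 148 < 117? ✗; start 148 < 134? ✗ → no.
reindex: start 70 < 117? ✓; start 70 < 134? ✓ → yes.
retro: start 35 < 117? ✓; start 35 < 134? ✓ → yes.
standup: start 53 < 117? ✓; start 53 < 134? ✓ → yes.
sync_call: start 69 < 117? ✓; start 69 < 134? ✓ → yes.
triage: start 2 < 117? ✓; start 2 < 134? ✓ → yes.
Result: audit, build, reindex, retro, standup, sync_call, triage.

audit, build, reindex, retro, standup, sync_call, triage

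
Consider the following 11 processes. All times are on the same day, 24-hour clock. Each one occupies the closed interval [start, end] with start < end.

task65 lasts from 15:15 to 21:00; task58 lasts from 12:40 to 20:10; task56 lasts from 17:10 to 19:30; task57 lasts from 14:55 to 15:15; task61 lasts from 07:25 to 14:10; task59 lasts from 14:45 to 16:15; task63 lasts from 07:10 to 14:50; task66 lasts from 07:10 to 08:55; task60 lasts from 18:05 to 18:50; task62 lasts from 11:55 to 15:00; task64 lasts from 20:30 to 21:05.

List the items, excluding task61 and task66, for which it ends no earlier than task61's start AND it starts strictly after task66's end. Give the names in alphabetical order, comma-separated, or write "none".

Conditions: its end is no earlier than task61's start (X.end >= 07:25) AND its start is strictly after task66's end (X.start > 08:55).
task56: end 19:30 >= 07:25? ✓; start 17:10 > 08:55? ✓ → yes.
task57: end 15:15 >= 07:25? ✓; start 14:55 > 08:55? ✓ → yes.
task58: end 20:10 >= 07:25? ✓; start 12:40 > 08:55? ✓ → yes.
task59: end 16:15 >= 07:25? ✓; start 14:45 > 08:55? ✓ → yes.
task60: end 18:50 >= 07:25? ✓; start 18:05 > 08:55? ✓ → yes.
task62: end 15:00 >= 07:25? ✓; start 11:55 > 08:55? ✓ → yes.
task63: end 14:50 >= 07:25? ✓; start 07:10 > 08:55? ✗ → no.
task64: end 21:05 >= 07:25? ✓; start 20:30 > 08:55? ✓ → yes.
task65: end 21:00 >= 07:25? ✓; start 15:15 > 08:55? ✓ → yes.
Result: task56, task57, task58, task59, task60, task62, task64, task65.

task56, task57, task58, task59, task60, task62, task64, task65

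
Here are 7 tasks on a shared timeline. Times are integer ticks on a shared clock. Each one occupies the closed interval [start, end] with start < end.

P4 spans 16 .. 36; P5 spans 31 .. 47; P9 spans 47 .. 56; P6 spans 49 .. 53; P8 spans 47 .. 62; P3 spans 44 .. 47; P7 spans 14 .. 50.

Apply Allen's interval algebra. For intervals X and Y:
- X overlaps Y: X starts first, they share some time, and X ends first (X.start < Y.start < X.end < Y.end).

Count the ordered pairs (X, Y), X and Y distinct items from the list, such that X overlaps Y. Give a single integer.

4

Checking all 42 ordered pairs for relation 'overlaps'; matching pairs in alphabetical order:
(P4, P5): P4 overlaps P5 ✓
(P7, P6): P7 overlaps P6 ✓
(P7, P8): P7 overlaps P8 ✓
(P7, P9): P7 overlaps P9 ✓
Count: 4.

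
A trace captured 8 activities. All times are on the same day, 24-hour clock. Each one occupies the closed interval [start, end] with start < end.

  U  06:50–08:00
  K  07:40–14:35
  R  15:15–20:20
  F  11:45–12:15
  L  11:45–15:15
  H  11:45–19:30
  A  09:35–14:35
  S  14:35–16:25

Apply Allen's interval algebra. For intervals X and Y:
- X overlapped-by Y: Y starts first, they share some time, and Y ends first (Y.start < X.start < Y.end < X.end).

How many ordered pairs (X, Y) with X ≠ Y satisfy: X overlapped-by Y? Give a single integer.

Checking all 56 ordered pairs for relation 'overlapped-by'; matching pairs in alphabetical order:
(H, A): H overlapped-by A ✓
(H, K): H overlapped-by K ✓
(K, U): K overlapped-by U ✓
(L, A): L overlapped-by A ✓
(L, K): L overlapped-by K ✓
(R, H): R overlapped-by H ✓
(R, S): R overlapped-by S ✓
(S, L): S overlapped-by L ✓
Count: 8.

8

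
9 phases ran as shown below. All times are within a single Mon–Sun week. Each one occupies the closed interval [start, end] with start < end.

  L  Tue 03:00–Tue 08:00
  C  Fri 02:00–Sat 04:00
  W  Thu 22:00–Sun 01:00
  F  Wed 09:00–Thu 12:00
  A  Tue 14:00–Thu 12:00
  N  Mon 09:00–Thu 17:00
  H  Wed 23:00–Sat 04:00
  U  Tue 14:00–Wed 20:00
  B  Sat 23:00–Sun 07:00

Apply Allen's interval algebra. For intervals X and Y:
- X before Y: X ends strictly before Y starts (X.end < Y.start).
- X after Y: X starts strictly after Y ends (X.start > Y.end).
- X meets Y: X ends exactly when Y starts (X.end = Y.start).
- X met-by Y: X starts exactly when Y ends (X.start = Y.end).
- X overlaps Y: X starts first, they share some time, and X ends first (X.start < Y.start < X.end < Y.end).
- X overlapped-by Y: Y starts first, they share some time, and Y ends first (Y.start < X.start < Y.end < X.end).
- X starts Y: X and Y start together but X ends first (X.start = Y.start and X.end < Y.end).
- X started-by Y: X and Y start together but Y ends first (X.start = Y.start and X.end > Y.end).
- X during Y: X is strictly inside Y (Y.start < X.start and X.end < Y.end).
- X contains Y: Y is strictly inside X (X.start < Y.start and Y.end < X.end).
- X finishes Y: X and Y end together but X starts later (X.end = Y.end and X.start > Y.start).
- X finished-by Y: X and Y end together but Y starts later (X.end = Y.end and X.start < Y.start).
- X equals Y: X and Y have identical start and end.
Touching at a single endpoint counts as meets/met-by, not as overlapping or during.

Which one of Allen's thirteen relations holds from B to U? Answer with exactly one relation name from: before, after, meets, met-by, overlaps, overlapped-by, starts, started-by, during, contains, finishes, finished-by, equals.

after

B = [Sat 23:00, Sun 07:00]; U = [Tue 14:00, Wed 20:00].
Compare endpoints: B.start > U.start, B.start > U.end, B.end > U.start, B.end > U.end.
That pattern is 'after'.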